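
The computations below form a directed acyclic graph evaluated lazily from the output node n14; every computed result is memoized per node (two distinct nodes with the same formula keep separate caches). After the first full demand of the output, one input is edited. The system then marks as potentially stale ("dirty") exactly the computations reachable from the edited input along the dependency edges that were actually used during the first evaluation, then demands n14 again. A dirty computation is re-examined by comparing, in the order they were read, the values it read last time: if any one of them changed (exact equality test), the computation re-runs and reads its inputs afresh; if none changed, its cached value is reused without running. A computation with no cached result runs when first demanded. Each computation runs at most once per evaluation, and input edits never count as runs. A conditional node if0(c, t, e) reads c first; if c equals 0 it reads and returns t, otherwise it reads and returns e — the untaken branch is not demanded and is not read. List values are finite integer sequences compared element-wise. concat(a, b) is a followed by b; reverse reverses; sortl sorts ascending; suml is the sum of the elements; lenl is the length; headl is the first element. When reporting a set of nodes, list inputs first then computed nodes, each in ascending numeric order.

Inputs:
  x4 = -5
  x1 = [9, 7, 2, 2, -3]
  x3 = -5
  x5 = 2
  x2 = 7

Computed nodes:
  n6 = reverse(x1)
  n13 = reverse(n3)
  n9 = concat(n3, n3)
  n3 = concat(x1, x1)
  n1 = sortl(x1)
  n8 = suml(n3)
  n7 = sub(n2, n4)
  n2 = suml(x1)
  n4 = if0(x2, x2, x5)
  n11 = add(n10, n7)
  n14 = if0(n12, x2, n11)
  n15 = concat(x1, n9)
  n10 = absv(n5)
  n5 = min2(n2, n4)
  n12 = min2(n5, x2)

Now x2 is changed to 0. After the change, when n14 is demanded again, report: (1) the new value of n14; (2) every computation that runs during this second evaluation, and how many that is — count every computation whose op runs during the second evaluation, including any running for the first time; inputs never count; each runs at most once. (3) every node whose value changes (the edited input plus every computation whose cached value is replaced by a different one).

First demand of the output computes:
  n2 = suml([9, 7, 2, 2, -3]) = 17
  n4 = if0(x2=7 -> else branch x5) = 2
  n5 = min2(17, 2) = 2
  n7 = sub(17, 2) = 15
  n10 = absv(2) = 2
  n11 = add(2, 15) = 17
  n12 = min2(2, 7) = 2
  n14 = if0(n12=2 -> else branch n11) = 17

After the edit, cleaning proceeds:
  n4: a read changed (x2 7->0) — executes, giving 0.
  n5: a read changed (n4 2->0) — executes, giving 0.
  n7: stays stale; no demand reaches it after the flip.
  n10: stays stale; no demand reaches it after the flip.
  n11: stays stale; no demand reaches it after the flip.
  n12: a read changed (n5 2->0; x2 7->0) — executes, giving 0.
  n14: a read changed (n12 2->0) — executes, giving 0.

Note the branch switch — demand abandons n7, n10, n11, which are never re-examined.

Demanding n14 again yields 0.
4 computations run: n4, n5, n12, n14.
The nodes whose values change: x2, n4, n5, n12, n14.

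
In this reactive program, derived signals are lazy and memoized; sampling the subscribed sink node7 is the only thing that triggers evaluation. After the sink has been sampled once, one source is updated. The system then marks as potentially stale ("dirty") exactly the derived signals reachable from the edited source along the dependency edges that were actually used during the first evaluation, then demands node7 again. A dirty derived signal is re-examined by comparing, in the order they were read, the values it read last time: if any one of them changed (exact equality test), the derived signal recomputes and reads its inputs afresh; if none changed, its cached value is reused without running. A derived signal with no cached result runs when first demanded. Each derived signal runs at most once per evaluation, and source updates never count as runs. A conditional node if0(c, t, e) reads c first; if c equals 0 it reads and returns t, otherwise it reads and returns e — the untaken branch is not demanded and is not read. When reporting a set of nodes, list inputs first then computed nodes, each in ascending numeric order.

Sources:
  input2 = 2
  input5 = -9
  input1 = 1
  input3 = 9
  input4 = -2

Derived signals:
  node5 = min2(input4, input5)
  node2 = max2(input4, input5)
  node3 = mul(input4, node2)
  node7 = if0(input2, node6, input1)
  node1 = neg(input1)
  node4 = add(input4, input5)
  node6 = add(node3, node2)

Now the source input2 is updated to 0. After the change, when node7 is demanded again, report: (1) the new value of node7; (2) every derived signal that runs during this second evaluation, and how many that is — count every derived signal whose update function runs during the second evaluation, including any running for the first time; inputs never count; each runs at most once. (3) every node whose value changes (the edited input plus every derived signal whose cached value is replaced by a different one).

First demand of the output computes:
  node7 = if0(input2=2 -> else branch input1) = 1

After the edit, cleaning proceeds:
  node2: had never run; runs now, result -2.
  node3: had never run; runs now, result 4.
  node6: had never run; runs now, result 2.
  node7: a read changed (input2 2->0) — executes, giving 2.

Note the branch switch — node2, node3, node6 had no cache and run now for the first time.

Demanding node7 again yields 2.
4 derived signals run: node2, node3, node6, node7.
The nodes whose values change: input2, node7.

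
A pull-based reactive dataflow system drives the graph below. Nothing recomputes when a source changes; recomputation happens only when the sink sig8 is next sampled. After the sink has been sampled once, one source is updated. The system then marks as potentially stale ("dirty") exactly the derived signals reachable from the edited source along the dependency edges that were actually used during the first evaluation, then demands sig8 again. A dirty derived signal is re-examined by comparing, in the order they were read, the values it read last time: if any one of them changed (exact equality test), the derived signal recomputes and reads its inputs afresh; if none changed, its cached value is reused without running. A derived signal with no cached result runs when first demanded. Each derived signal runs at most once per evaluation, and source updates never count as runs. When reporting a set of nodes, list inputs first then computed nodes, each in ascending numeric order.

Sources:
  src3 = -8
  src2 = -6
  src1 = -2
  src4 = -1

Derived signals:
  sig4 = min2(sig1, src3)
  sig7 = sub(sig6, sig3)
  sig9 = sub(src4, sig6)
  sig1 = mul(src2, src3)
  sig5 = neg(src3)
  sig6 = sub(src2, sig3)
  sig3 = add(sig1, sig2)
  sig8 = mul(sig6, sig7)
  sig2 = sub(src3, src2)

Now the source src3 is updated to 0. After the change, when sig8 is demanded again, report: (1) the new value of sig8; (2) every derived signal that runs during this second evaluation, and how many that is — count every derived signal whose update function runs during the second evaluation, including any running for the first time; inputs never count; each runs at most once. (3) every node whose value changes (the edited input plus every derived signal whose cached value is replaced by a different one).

First evaluation (everything demanded from the output):
  sig1 = mul(-6, -8) = 48
  sig2 = sub(-8, -6) = -2
  sig3 = add(48, -2) = 46
  sig6 = sub(-6, 46) = -52
  sig7 = sub(-52, 46) = -98
  sig8 = mul(-52, -98) = 5096

Propagation after the edit:
  sig1: runs — src3 -8->0; result 0.
  sig2: runs — src3 -8->0; result 6.
  sig3: runs — sig1 48->0; sig2 -2->6; result 6.
  sig6: runs — sig3 46->6; result -12.
  sig7: runs — sig6 -52->-12; sig3 46->6; result -18.
  sig8: runs — sig6 -52->-12; sig7 -98->-18; result 216.

New value of sig8: 216.
Derived signals that run: sig1, sig2, sig3, sig6, sig7, sig8 — 6 in total.
Values that change: src3, sig1, sig2, sig3, sig6, sig7, sig8.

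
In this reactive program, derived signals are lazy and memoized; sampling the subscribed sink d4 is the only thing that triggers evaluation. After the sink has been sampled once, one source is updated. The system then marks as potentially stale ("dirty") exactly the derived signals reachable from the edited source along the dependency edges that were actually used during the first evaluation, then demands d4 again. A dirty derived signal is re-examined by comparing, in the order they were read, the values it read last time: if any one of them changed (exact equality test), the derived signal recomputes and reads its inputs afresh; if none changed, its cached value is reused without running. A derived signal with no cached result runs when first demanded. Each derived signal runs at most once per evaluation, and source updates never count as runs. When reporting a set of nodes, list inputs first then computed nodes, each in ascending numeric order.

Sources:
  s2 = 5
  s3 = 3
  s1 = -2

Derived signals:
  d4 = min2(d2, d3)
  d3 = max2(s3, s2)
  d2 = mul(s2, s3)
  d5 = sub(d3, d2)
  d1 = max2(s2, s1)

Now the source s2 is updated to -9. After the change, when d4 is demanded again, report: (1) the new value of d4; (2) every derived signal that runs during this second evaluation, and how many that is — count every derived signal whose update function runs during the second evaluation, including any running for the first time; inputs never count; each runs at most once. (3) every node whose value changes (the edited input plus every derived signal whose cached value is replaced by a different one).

First demand of the output computes:
  d2 = mul(5, 3) = 15
  d3 = max2(3, 5) = 5
  d4 = min2(15, 5) = 5

After the edit, cleaning proceeds:
  d2: a read changed (s2 5->-9) — executes, giving -27.
  d3: a read changed (s2 5->-9) — executes, giving 3.
  d4: a read changed (d2 15->-27; d3 5->3) — executes, giving -27.

Demanding d4 again yields -27.
3 derived signals run: d2, d3, d4.
The nodes whose values change: s2, d2, d3, d4.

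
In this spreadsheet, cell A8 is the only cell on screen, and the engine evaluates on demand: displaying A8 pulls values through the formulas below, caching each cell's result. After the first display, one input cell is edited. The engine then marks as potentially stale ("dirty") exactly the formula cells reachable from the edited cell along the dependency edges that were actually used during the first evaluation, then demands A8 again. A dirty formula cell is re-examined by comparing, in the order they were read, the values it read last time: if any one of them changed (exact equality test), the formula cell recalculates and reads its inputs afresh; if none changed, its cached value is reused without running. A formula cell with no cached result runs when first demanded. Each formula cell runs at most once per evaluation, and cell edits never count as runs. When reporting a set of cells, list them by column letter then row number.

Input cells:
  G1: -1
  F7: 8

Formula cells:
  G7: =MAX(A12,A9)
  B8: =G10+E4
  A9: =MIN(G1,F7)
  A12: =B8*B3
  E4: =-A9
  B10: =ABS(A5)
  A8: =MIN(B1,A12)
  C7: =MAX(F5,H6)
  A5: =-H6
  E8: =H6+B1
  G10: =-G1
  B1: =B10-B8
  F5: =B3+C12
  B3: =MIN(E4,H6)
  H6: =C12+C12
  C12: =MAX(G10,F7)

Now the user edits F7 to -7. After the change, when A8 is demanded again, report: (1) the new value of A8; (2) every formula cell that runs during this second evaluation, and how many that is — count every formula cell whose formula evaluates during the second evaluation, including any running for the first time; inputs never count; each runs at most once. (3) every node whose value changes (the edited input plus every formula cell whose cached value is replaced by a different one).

A8 now evaluates to -6.
Run set: A5, A8, A9, A12, B1, B3, B8, B10, C12, E4, H6 (11 run).
Changed values: A5, A8, A9, A12, B1, B3, B8, B10, C12, E4, F7, H6.

Initial pass — values computed on the first demand:
  A9 = MIN(-1, 8) = -1
  E4 = -(-1) = 1
  G10 = -(-1) = 1
  B8 = 1 + 1 = 2
  C12 = MAX(1, 8) = 8
  H6 = 8 + 8 = 16
  A5 = -(16) = -16
  B3 = MIN(1, 16) = 1
  A12 = 2 * 1 = 2
  B10 = ABS(-16) = 16
  B1 = 16 - 2 = 14
  A8 = MIN(14, 2) = 2

Second demand — change propagation:
  A9: re-runs because F7 8->-7; new result -7.
  C12: re-runs because F7 8->-7; new result 1.
  E4: re-runs because A9 -1->-7; new result 7.
  B8: re-runs because E4 1->7; new result 8.
  H6: re-runs because C12 8->1; C12 8->1; new result 2.
  A5: re-runs because H6 16->2; new result -2.
  B3: re-runs because E4 1->7; H6 16->2; new result 2.
  A12: re-runs because B8 2->8; B3 1->2; new result 16.
  B10: re-runs because A5 -16->-2; new result 2.
  B1: re-runs because B10 16->2; B8 2->8; new result -6.
  A8: re-runs because B1 14->-6; A12 2->16; new result -6.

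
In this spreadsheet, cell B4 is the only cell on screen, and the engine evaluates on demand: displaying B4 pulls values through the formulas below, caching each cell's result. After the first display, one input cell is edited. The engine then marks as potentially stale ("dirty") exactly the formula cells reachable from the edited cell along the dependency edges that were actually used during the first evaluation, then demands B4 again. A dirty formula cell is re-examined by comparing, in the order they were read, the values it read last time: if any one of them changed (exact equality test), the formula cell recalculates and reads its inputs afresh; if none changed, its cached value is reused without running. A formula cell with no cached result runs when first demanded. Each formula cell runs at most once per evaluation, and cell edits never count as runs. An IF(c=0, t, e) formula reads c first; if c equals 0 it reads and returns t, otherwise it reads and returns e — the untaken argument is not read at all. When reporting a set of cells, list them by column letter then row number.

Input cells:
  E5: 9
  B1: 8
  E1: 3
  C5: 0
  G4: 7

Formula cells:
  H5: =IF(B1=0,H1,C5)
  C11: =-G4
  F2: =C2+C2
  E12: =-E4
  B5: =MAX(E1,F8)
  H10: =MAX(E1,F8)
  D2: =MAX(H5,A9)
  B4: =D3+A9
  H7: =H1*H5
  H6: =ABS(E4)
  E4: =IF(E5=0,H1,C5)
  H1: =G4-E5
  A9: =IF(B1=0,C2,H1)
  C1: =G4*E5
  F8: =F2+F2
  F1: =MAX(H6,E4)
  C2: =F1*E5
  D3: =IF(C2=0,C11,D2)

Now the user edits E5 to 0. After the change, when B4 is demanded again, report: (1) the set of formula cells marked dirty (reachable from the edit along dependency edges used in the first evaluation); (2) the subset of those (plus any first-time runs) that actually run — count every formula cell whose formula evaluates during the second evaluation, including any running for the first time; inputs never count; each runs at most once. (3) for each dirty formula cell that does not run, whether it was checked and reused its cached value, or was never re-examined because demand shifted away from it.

Dirty set: A9, B4, C2, D3, E4, F1, H1, H6.
Run set: A9, B4, C2, E4, F1, H1, H6 (7 run).
Re-examined without running (cache reused): D3.
The important point: at D3 every value read last time is unchanged, so the dirty flag clears without a run.

Initial pass — values computed on the first demand:
  C11 = -(7) = -7
  H1 = 7 - 9 = -2
  E4 = IF(E5=0: E5=9 -> else branch C5) = 0
  H6 = ABS(0) = 0
  F1 = MAX(0, 0) = 0
  C2 = 0 * 9 = 0
  A9 = IF(B1=0: B1=8 -> else branch H1) = -2
  D3 = IF(C2=0: C2=0 -> then branch C11) = -7
  B4 = -7 + -2 = -9

Second demand — change propagation:
  H1: re-runs because E5 9->0; new result 7.
  E4: re-runs because E5 9->0; new result 7.
  H6: re-runs because E4 0->7; new result 7.
  F1: re-runs because H6 0->7; E4 0->7; new result 7.
  C2: re-runs because F1 0->7; E5 9->0; new result 0 (unchanged).
  A9: re-runs because H1 -2->7; new result 7.
  D3: re-examined; everything it read last time is the same (C2 unchanged, C11 unchanged) — cache -7 kept, no run.
  B4: re-runs because A9 -2->7; new result 0.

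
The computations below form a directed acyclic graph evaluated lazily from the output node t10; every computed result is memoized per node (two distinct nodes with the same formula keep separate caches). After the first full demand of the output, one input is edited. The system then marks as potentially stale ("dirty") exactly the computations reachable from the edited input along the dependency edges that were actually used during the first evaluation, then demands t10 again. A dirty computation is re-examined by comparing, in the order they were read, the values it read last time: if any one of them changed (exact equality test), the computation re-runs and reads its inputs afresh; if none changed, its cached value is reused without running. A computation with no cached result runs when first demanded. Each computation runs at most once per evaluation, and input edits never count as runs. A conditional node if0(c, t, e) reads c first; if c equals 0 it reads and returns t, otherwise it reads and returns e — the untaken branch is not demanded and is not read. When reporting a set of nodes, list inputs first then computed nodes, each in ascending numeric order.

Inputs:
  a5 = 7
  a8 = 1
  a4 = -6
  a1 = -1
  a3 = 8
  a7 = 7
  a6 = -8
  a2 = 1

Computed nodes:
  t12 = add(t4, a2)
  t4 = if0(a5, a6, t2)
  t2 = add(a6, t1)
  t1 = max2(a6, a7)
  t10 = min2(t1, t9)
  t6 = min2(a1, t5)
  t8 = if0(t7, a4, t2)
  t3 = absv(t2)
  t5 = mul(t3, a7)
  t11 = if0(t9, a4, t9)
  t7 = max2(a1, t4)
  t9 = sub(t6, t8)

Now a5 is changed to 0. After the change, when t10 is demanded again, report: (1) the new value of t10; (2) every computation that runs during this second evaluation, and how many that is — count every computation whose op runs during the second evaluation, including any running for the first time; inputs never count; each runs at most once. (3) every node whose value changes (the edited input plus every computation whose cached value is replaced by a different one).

Demanding t10 again yields 0.
2 computations run: t4, t7.
The nodes whose values change: a5, t4.
Note the absorption at t7: it re-runs yet its value is the same, leaving the output's value untouched.

First demand of the output computes:
  t1 = max2(-8, 7) = 7
  t2 = add(-8, 7) = -1
  t3 = absv(-1) = 1
  t4 = if0(a5=7 -> else branch t2) = -1
  t5 = mul(1, 7) = 7
  t6 = min2(-1, 7) = -1
  t7 = max2(-1, -1) = -1
  t8 = if0(t7=-1 -> else branch t2) = -1
  t9 = sub(-1, -1) = 0
  t10 = min2(7, 0) = 0

After the edit, cleaning proceeds:
  t4: a read changed (a5 7->0) — executes, giving -8.
  t7: a read changed (t4 -1->-8) — executes, giving -1 — identical to its old value.
  t8: dirty, but its reads are unchanged (t7 unchanged, t2 unchanged); cached -1 stands.
  t9: dirty, but its reads are unchanged (t6 unchanged, t8 unchanged); cached 0 stands.
  t10: dirty, but its reads are unchanged (t1 unchanged, t9 unchanged); cached 0 stands.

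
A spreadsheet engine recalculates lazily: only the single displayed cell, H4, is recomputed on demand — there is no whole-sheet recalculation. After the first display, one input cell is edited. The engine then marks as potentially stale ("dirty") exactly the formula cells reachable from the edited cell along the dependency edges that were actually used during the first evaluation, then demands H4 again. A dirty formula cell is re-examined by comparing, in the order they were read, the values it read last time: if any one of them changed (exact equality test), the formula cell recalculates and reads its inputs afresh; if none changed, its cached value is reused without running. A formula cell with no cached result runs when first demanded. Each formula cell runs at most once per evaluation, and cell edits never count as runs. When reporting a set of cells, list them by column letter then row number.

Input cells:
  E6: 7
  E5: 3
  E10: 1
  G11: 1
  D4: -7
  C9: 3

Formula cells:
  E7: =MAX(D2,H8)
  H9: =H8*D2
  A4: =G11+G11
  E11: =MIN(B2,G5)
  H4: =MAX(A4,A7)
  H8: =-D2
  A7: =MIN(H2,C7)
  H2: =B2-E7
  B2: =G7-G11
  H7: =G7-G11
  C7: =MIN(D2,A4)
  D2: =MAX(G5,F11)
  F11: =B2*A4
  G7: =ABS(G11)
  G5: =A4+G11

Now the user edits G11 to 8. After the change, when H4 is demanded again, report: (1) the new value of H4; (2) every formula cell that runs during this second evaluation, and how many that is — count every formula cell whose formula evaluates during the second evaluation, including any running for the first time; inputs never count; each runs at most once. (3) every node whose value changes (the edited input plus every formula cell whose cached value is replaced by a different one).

New value of H4: 16.
Formula cells that run: A4, A7, B2, C7, D2, E7, F11, G5, G7, H2, H4, H8 — 12 in total.
Values that change: A4, A7, C7, D2, E7, G5, G7, G11, H2, H4, H8.

First evaluation (everything demanded from the output):
  A4 = 1 + 1 = 2
  G5 = 2 + 1 = 3
  G7 = ABS(1) = 1
  B2 = 1 - 1 = 0
  F11 = 0 * 2 = 0
  D2 = MAX(3, 0) = 3
  C7 = MIN(3, 2) = 2
  H8 = -(3) = -3
  E7 = MAX(3, -3) = 3
  H2 = 0 - 3 = -3
  A7 = MIN(-3, 2) = -3
  H4 = MAX(2, -3) = 2

Propagation after the edit:
  A4: runs — G11 1->8; G11 1->8; result 16.
  G5: runs — A4 2->16; G11 1->8; result 24.
  G7: runs — G11 1->8; result 8.
  B2: runs — G7 1->8; G11 1->8; result 0 (same value as before).
  F11: runs — A4 2->16; result 0 (same value as before).
  D2: runs — G5 3->24; result 24.
  C7: runs — D2 3->24; A4 2->16; result 16.
  H8: runs — D2 3->24; result -24.
  E7: runs — D2 3->24; H8 -3->-24; result 24.
  H2: runs — E7 3->24; result -24.
  A7: runs — H2 -3->-24; C7 2->16; result -24.
  H4: runs — A4 2->16; A7 -3->-24; result 16.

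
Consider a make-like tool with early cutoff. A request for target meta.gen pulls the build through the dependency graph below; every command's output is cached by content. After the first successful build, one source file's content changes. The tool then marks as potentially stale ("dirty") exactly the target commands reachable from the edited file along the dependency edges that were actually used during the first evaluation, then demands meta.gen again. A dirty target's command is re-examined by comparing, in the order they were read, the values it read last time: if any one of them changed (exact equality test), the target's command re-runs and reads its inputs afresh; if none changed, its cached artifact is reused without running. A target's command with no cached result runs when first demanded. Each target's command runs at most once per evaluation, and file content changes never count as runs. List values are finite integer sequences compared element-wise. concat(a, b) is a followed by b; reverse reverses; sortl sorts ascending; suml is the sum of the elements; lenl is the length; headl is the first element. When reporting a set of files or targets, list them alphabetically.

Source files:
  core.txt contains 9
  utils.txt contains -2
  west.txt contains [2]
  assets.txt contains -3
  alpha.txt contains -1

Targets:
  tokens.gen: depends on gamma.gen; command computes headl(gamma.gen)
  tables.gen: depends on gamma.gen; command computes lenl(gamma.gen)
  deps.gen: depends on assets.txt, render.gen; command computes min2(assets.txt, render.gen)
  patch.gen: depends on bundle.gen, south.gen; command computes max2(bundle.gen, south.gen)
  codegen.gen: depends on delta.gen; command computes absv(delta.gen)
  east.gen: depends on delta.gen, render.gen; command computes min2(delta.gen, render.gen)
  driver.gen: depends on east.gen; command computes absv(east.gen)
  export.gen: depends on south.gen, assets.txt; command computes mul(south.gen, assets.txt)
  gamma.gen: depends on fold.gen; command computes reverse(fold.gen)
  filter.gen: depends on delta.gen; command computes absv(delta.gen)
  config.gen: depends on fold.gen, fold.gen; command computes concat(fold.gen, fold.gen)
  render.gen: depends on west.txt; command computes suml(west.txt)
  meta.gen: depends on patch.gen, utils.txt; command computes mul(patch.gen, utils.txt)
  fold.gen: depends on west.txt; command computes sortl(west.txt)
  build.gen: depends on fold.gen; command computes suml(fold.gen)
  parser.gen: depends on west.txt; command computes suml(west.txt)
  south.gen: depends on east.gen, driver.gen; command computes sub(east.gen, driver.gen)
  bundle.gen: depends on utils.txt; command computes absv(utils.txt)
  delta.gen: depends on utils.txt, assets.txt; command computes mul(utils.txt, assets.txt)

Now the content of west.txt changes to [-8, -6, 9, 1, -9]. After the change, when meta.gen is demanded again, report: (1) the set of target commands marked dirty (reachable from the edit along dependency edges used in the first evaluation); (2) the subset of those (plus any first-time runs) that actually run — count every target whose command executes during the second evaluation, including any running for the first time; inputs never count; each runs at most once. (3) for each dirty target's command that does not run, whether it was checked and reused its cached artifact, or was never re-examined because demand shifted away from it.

The edit dirties: driver.gen, east.gen, meta.gen, patch.gen, render.gen, south.gen.
5 target commands run: driver.gen, east.gen, patch.gen, render.gen, south.gen.
Cache hits after checking: meta.gen.
Note the absorption at patch.gen: it re-runs yet its value is the same, leaving the output's value untouched.

First demand of the output computes:
  bundle.gen = absv(-2) = 2
  delta.gen = mul(-2, -3) = 6
  render.gen = suml([2]) = 2
  east.gen = min2(6, 2) = 2
  driver.gen = absv(2) = 2
  south.gen = sub(2, 2) = 0
  patch.gen = max2(2, 0) = 2
  meta.gen = mul(2, -2) = -4

After the edit, cleaning proceeds:
  render.gen: a read changed (west.txt [2]->[-8, -6, 9, 1, -9]) — executes, giving -13.
  east.gen: a read changed (render.gen 2->-13) — executes, giving -13.
  driver.gen: a read changed (east.gen 2->-13) — executes, giving 13.
  south.gen: a read changed (east.gen 2->-13; driver.gen 2->13) — executes, giving -26.
  patch.gen: a read changed (south.gen 0->-26) — executes, giving 2 — identical to its old value.
  meta.gen: dirty, but its reads are unchanged (patch.gen unchanged, utils.txt unchanged); cached -4 stands.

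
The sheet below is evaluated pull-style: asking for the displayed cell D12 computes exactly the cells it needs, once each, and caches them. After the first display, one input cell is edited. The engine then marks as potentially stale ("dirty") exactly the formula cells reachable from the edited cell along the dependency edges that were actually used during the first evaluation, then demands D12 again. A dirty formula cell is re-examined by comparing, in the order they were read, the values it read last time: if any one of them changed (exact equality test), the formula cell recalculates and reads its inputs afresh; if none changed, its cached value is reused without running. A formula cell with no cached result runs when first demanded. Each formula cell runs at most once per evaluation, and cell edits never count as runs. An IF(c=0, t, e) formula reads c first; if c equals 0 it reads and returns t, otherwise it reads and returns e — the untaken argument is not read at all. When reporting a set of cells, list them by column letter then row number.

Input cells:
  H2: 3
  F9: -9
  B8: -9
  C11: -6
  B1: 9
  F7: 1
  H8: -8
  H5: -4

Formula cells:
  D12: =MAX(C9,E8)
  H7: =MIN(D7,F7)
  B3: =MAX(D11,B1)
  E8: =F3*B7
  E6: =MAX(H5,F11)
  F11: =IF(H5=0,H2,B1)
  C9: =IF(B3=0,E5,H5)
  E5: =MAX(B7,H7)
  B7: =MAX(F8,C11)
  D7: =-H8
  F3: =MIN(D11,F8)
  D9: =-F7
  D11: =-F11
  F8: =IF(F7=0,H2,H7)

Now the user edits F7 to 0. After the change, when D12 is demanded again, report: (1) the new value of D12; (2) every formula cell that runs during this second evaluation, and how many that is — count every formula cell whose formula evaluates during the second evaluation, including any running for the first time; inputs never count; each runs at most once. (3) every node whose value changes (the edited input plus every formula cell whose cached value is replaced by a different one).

First demand of the output computes:
  D7 = -(-8) = 8
  F11 = IF(H5=0: H5=-4 -> else branch B1) = 9
  D11 = -(9) = -9
  B3 = MAX(-9, 9) = 9
  C9 = IF(B3=0: B3=9 -> else branch H5) = -4
  H7 = MIN(8, 1) = 1
  F8 = IF(F7=0: F7=1 -> else branch H7) = 1
  B7 = MAX(1, -6) = 1
  F3 = MIN(-9, 1) = -9
  E8 = -9 * 1 = -9
  D12 = MAX(-4, -9) = -4

After the edit, cleaning proceeds:
  H7: stays stale; no demand reaches it after the flip.
  F8: a read changed (F7 1->0) — executes, giving 3.
  B7: a read changed (F8 1->3) — executes, giving 3.
  F3: a read changed (F8 1->3) — executes, giving -9 — identical to its old value.
  E8: a read changed (B7 1->3) — executes, giving -27.
  D12: a read changed (E8 -9->-27) — executes, giving -4 — identical to its old value.

Note the branch switch — demand abandons H7, which is never re-examined.

Demanding D12 again yields -4.
5 formula cells run: B7, D12, E8, F3, F8.
The nodes whose values change: B7, E8, F7, F8.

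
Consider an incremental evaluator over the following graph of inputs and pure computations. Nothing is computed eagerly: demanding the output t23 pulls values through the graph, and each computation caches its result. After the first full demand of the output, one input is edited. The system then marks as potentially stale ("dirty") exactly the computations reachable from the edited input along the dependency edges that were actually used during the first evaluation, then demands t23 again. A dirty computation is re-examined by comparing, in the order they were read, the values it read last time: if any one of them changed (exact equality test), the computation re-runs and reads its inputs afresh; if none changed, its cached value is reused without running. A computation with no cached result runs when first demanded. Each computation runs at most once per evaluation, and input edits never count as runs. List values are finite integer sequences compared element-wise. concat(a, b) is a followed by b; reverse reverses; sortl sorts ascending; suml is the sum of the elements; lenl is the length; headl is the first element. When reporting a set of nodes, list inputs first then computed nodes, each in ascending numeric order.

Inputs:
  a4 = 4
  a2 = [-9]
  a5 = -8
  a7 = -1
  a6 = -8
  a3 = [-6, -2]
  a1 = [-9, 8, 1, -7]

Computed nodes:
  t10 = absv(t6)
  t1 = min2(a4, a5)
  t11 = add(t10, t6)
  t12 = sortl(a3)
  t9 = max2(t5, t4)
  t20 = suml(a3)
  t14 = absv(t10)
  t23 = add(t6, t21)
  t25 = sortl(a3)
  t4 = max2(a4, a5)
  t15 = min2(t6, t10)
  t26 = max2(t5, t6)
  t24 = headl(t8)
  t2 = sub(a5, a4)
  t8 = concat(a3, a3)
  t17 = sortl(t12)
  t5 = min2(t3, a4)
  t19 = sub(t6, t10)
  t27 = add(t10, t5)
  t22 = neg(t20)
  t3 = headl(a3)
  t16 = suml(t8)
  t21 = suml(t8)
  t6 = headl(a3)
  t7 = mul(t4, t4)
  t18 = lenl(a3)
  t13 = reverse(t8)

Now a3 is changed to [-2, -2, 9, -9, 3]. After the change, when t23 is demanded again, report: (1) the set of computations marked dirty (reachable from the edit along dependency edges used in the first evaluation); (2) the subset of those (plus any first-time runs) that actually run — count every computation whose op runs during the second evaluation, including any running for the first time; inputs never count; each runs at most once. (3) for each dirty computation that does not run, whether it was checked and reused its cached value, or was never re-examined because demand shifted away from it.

Dirty set: t6, t8, t21, t23.
Run set: t6, t8, t21, t23 (4 run).
All dirty computations ended up running.

Initial pass — values computed on the first demand:
  t6 = headl([-6, -2]) = -6
  t8 = concat([-6, -2], [-6, -2]) = [-6, -2, -6, -2]
  t21 = suml([-6, -2, -6, -2]) = -16
  t23 = add(-6, -16) = -22

Second demand — change propagation:
  t6: re-runs because a3 [-6, -2]->[-2, -2, 9, -9, 3]; new result -2.
  t8: re-runs because a3 [-6, -2]->[-2, -2, 9, -9, 3]; a3 [-6, -2]->[-2, -2, 9, -9, 3]; new result [-2, -2, 9, -9, 3, -2, -2, 9, -9, 3].
  t21: re-runs because t8 [-6, -2, -6, -2]->[-2, -2, 9, -9, 3, -2, -2, 9, -9, 3]; new result -2.
  t23: re-runs because t6 -6->-2; t21 -16->-2; new result -4.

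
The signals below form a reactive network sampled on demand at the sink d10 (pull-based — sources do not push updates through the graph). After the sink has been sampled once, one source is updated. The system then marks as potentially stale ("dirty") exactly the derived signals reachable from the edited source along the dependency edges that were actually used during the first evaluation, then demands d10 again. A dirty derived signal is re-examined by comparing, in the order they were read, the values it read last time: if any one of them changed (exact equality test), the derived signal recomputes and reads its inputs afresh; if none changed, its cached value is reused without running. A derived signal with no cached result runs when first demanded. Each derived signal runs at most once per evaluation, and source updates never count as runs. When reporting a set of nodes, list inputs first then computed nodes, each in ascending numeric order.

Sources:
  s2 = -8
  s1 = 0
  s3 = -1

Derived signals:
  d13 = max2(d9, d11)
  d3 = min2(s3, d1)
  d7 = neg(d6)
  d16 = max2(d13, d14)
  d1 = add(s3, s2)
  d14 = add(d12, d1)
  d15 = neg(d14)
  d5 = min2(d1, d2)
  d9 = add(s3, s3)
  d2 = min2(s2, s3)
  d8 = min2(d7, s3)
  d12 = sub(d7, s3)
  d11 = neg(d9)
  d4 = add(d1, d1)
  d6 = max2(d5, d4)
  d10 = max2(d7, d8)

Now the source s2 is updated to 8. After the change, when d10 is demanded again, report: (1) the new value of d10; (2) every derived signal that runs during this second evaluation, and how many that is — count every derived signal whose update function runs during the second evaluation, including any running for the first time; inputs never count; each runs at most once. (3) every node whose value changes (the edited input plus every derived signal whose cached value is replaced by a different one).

Initial pass — values computed on the first demand:
  d1 = add(-1, -8) = -9
  d2 = min2(-8, -1) = -8
  d4 = add(-9, -9) = -18
  d5 = min2(-9, -8) = -9
  d6 = max2(-9, -18) = -9
  d7 = neg(-9) = 9
  d8 = min2(9, -1) = -1
  d10 = max2(9, -1) = 9

Second demand — change propagation:
  d1: re-runs because s2 -8->8; new result 7.
  d2: re-runs because s2 -8->8; new result -1.
  d4: re-runs because d1 -9->7; d1 -9->7; new result 14.
  d5: re-runs because d1 -9->7; d2 -8->-1; new result -1.
  d6: re-runs because d5 -9->-1; d4 -18->14; new result 14.
  d7: re-runs because d6 -9->14; new result -14.
  d8: re-runs because d7 9->-14; new result -14.
  d10: re-runs because d7 9->-14; d8 -1->-14; new result -14.

d10 now evaluates to -14.
Run set: d1, d2, d4, d5, d6, d7, d8, d10 (8 run).
Changed values: s2, d1, d2, d4, d5, d6, d7, d8, d10.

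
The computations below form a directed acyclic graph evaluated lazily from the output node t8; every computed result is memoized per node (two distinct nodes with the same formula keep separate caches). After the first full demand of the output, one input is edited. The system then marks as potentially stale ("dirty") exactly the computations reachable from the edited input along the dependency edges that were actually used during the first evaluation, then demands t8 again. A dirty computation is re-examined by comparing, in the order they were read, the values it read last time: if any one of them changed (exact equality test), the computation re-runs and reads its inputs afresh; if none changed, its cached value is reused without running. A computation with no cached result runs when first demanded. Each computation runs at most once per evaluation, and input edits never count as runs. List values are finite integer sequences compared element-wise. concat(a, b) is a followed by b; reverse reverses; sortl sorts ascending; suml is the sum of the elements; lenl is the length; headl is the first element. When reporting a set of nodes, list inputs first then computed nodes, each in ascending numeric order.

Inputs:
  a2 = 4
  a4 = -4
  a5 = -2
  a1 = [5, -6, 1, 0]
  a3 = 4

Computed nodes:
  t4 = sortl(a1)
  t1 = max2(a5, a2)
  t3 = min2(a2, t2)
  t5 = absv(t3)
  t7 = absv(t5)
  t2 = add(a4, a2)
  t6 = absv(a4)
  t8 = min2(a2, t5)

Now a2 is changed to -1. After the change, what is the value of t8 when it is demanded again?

Demanding t8 again yields -1.

First demand of the output computes:
  t2 = add(-4, 4) = 0
  t3 = min2(4, 0) = 0
  t5 = absv(0) = 0
  t8 = min2(4, 0) = 0

After the edit, cleaning proceeds:
  t2: a read changed (a2 4->-1) — executes, giving -5.
  t3: a read changed (a2 4->-1; t2 0->-5) — executes, giving -5.
  t5: a read changed (t3 0->-5) — executes, giving 5.
  t8: a read changed (a2 4->-1; t5 0->5) — executes, giving -1.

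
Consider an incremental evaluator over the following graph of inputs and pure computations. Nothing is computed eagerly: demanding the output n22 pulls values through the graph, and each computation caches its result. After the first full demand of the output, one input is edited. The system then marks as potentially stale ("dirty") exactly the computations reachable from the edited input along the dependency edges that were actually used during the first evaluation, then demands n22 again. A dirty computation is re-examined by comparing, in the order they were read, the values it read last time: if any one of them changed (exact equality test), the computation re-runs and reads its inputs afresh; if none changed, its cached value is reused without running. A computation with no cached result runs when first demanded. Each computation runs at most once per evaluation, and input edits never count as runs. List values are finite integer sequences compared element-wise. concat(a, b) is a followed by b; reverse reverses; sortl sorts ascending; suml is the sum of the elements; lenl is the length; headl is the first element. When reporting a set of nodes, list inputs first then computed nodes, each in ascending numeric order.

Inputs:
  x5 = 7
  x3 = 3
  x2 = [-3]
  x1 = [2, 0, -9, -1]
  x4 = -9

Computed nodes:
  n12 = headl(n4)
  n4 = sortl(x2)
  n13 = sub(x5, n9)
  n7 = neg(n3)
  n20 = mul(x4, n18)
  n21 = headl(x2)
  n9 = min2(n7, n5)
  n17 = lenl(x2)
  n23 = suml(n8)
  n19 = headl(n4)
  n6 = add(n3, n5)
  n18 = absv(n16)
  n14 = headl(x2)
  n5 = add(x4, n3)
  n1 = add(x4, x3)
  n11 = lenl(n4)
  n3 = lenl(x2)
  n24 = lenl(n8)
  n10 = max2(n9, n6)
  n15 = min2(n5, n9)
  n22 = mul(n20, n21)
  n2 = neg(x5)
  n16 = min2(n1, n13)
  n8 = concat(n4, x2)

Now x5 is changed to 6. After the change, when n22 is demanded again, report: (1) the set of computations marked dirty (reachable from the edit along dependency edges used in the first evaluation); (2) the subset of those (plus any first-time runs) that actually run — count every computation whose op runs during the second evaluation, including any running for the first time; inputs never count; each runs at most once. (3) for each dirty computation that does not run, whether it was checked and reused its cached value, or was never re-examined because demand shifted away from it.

Initial pass — values computed on the first demand:
  n1 = add(-9, 3) = -6
  n3 = lenl([-3]) = 1
  n5 = add(-9, 1) = -8
  n7 = neg(1) = -1
  n9 = min2(-1, -8) = -8
  n13 = sub(7, -8) = 15
  n16 = min2(-6, 15) = -6
  n18 = absv(-6) = 6
  n20 = mul(-9, 6) = -54
  n21 = headl([-3]) = -3
  n22 = mul(-54, -3) = 162

Second demand — change propagation:
  n13: re-runs because x5 7->6; new result 14.
  n16: re-runs because n13 15->14; new result -6 (unchanged).
  n18: re-examined; everything it read last time is the same (n16 unchanged) — cache 6 kept, no run.
  n20: re-examined; everything it read last time is the same (x4 unchanged, n18 unchanged) — cache -54 kept, no run.
  n22: re-examined; everything it read last time is the same (n20 unchanged, n21 unchanged) — cache 162 kept, no run.

The important point: n16 recomputes to an identical value, and the output ends up unchanged.

Dirty set: n13, n16, n18, n20, n22.
Run set: n13, n16 (2 run).
Re-examined without running (cache reused): n18, n20, n22.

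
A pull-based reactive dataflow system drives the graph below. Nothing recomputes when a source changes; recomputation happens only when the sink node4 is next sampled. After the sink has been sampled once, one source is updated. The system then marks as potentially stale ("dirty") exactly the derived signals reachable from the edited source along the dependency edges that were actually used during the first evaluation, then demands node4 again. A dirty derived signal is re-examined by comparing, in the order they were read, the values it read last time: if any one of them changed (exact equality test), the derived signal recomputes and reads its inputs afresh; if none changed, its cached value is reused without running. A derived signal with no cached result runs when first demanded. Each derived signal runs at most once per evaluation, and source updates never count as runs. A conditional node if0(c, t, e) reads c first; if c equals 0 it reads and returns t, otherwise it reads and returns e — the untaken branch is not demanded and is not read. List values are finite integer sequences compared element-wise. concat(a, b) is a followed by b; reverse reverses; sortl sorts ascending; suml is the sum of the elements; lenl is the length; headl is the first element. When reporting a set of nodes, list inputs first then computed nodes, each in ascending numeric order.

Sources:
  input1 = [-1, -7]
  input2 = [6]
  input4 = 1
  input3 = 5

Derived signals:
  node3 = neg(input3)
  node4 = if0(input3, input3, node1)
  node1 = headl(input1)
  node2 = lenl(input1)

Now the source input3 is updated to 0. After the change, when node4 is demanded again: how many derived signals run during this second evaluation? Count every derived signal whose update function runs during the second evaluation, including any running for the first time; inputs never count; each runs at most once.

Derived signals that run: node4 — 1 in total.

First evaluation (everything demanded from the output):
  node1 = headl([-1, -7]) = -1
  node4 = if0(input3=5 -> else branch node1) = -1

Propagation after the edit:
  node4: runs — input3 5->0; result 0.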